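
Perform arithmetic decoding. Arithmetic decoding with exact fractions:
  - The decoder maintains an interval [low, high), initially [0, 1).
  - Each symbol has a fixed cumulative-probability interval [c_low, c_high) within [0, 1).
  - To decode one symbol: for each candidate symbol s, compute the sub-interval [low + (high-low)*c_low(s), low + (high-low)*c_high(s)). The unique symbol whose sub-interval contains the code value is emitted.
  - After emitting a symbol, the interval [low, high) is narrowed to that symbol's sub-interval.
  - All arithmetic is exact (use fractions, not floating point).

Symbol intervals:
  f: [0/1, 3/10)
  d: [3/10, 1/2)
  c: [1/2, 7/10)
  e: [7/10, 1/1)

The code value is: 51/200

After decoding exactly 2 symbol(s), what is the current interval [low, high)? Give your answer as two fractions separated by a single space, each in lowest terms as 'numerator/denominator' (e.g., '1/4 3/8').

Step 1: interval [0/1, 1/1), width = 1/1 - 0/1 = 1/1
  'f': [0/1 + 1/1*0/1, 0/1 + 1/1*3/10) = [0/1, 3/10) <- contains code 51/200
  'd': [0/1 + 1/1*3/10, 0/1 + 1/1*1/2) = [3/10, 1/2)
  'c': [0/1 + 1/1*1/2, 0/1 + 1/1*7/10) = [1/2, 7/10)
  'e': [0/1 + 1/1*7/10, 0/1 + 1/1*1/1) = [7/10, 1/1)
  emit 'f', narrow to [0/1, 3/10)
Step 2: interval [0/1, 3/10), width = 3/10 - 0/1 = 3/10
  'f': [0/1 + 3/10*0/1, 0/1 + 3/10*3/10) = [0/1, 9/100)
  'd': [0/1 + 3/10*3/10, 0/1 + 3/10*1/2) = [9/100, 3/20)
  'c': [0/1 + 3/10*1/2, 0/1 + 3/10*7/10) = [3/20, 21/100)
  'e': [0/1 + 3/10*7/10, 0/1 + 3/10*1/1) = [21/100, 3/10) <- contains code 51/200
  emit 'e', narrow to [21/100, 3/10)

Answer: 21/100 3/10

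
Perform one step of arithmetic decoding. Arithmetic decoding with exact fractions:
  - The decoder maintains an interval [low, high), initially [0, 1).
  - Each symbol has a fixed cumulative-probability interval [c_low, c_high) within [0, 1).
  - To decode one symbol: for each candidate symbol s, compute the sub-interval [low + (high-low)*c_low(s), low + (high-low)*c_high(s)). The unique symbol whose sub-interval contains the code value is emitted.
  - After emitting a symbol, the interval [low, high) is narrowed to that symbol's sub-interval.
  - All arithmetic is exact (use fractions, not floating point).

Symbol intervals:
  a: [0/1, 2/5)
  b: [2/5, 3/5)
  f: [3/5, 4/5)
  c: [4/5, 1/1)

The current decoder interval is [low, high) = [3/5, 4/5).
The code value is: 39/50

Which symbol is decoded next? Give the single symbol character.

Interval width = high − low = 4/5 − 3/5 = 1/5
Scaled code = (code − low) / width = (39/50 − 3/5) / 1/5 = 9/10
  a: [0/1, 2/5) 
  b: [2/5, 3/5) 
  f: [3/5, 4/5) 
  c: [4/5, 1/1) ← scaled code falls here ✓

Answer: c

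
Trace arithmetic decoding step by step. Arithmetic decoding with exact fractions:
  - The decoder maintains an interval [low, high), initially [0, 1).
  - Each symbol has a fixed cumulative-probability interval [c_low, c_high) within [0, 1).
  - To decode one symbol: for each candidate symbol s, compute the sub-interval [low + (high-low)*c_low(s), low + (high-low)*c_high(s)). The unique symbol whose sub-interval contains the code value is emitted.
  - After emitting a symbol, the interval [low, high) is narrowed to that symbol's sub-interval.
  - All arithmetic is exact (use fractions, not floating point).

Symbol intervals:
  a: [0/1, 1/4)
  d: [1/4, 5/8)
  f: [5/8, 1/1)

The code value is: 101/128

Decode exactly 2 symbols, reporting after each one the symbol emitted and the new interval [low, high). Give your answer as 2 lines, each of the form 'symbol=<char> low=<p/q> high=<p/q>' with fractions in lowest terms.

Answer: symbol=f low=5/8 high=1/1
symbol=d low=23/32 high=55/64

Derivation:
Step 1: interval [0/1, 1/1), width = 1/1 - 0/1 = 1/1
  'a': [0/1 + 1/1*0/1, 0/1 + 1/1*1/4) = [0/1, 1/4)
  'd': [0/1 + 1/1*1/4, 0/1 + 1/1*5/8) = [1/4, 5/8)
  'f': [0/1 + 1/1*5/8, 0/1 + 1/1*1/1) = [5/8, 1/1) <- contains code 101/128
  emit 'f', narrow to [5/8, 1/1)
Step 2: interval [5/8, 1/1), width = 1/1 - 5/8 = 3/8
  'a': [5/8 + 3/8*0/1, 5/8 + 3/8*1/4) = [5/8, 23/32)
  'd': [5/8 + 3/8*1/4, 5/8 + 3/8*5/8) = [23/32, 55/64) <- contains code 101/128
  'f': [5/8 + 3/8*5/8, 5/8 + 3/8*1/1) = [55/64, 1/1)
  emit 'd', narrow to [23/32, 55/64)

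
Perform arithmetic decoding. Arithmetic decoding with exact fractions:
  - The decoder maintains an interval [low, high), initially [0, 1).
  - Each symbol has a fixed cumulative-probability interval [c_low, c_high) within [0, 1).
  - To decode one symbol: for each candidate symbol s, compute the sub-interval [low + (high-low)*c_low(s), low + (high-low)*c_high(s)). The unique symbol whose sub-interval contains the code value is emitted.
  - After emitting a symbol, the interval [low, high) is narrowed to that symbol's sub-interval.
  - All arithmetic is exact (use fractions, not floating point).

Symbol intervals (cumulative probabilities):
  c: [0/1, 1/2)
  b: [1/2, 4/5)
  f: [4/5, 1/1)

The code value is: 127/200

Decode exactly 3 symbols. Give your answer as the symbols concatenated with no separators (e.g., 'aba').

Answer: bcf

Derivation:
Step 1: interval [0/1, 1/1), width = 1/1 - 0/1 = 1/1
  'c': [0/1 + 1/1*0/1, 0/1 + 1/1*1/2) = [0/1, 1/2)
  'b': [0/1 + 1/1*1/2, 0/1 + 1/1*4/5) = [1/2, 4/5) <- contains code 127/200
  'f': [0/1 + 1/1*4/5, 0/1 + 1/1*1/1) = [4/5, 1/1)
  emit 'b', narrow to [1/2, 4/5)
Step 2: interval [1/2, 4/5), width = 4/5 - 1/2 = 3/10
  'c': [1/2 + 3/10*0/1, 1/2 + 3/10*1/2) = [1/2, 13/20) <- contains code 127/200
  'b': [1/2 + 3/10*1/2, 1/2 + 3/10*4/5) = [13/20, 37/50)
  'f': [1/2 + 3/10*4/5, 1/2 + 3/10*1/1) = [37/50, 4/5)
  emit 'c', narrow to [1/2, 13/20)
Step 3: interval [1/2, 13/20), width = 13/20 - 1/2 = 3/20
  'c': [1/2 + 3/20*0/1, 1/2 + 3/20*1/2) = [1/2, 23/40)
  'b': [1/2 + 3/20*1/2, 1/2 + 3/20*4/5) = [23/40, 31/50)
  'f': [1/2 + 3/20*4/5, 1/2 + 3/20*1/1) = [31/50, 13/20) <- contains code 127/200
  emit 'f', narrow to [31/50, 13/20)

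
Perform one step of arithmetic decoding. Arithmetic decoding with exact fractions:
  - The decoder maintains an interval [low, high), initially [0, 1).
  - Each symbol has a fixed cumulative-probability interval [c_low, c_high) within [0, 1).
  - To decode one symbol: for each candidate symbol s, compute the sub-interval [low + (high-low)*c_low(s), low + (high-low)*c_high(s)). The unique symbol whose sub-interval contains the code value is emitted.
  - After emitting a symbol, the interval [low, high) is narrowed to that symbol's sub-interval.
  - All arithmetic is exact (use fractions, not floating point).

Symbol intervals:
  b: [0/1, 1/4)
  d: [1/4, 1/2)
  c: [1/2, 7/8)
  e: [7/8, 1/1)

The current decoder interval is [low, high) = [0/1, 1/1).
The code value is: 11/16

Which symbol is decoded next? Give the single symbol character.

Interval width = high − low = 1/1 − 0/1 = 1/1
Scaled code = (code − low) / width = (11/16 − 0/1) / 1/1 = 11/16
  b: [0/1, 1/4) 
  d: [1/4, 1/2) 
  c: [1/2, 7/8) ← scaled code falls here ✓
  e: [7/8, 1/1) 

Answer: c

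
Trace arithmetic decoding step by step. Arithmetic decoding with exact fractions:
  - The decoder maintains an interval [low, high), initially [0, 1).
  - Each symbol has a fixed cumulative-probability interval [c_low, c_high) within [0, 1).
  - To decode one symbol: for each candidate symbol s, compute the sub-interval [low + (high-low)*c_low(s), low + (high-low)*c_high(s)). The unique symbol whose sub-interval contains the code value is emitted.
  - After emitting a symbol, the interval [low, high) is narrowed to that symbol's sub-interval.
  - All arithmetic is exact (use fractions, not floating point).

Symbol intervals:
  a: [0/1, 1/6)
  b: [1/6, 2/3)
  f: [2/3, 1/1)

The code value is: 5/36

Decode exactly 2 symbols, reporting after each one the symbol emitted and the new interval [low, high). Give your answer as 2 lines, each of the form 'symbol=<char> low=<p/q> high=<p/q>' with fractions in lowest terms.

Answer: symbol=a low=0/1 high=1/6
symbol=f low=1/9 high=1/6

Derivation:
Step 1: interval [0/1, 1/1), width = 1/1 - 0/1 = 1/1
  'a': [0/1 + 1/1*0/1, 0/1 + 1/1*1/6) = [0/1, 1/6) <- contains code 5/36
  'b': [0/1 + 1/1*1/6, 0/1 + 1/1*2/3) = [1/6, 2/3)
  'f': [0/1 + 1/1*2/3, 0/1 + 1/1*1/1) = [2/3, 1/1)
  emit 'a', narrow to [0/1, 1/6)
Step 2: interval [0/1, 1/6), width = 1/6 - 0/1 = 1/6
  'a': [0/1 + 1/6*0/1, 0/1 + 1/6*1/6) = [0/1, 1/36)
  'b': [0/1 + 1/6*1/6, 0/1 + 1/6*2/3) = [1/36, 1/9)
  'f': [0/1 + 1/6*2/3, 0/1 + 1/6*1/1) = [1/9, 1/6) <- contains code 5/36
  emit 'f', narrow to [1/9, 1/6)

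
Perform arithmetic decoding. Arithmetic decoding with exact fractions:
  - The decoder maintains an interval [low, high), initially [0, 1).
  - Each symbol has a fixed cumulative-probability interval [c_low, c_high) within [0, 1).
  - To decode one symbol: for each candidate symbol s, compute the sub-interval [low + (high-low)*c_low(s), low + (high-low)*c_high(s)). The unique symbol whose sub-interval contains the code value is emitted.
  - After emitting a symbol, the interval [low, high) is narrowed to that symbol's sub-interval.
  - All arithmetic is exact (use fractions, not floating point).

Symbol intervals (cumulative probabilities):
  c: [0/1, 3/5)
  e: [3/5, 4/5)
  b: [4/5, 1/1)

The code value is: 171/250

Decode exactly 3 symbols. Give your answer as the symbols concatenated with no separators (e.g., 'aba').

Answer: ece

Derivation:
Step 1: interval [0/1, 1/1), width = 1/1 - 0/1 = 1/1
  'c': [0/1 + 1/1*0/1, 0/1 + 1/1*3/5) = [0/1, 3/5)
  'e': [0/1 + 1/1*3/5, 0/1 + 1/1*4/5) = [3/5, 4/5) <- contains code 171/250
  'b': [0/1 + 1/1*4/5, 0/1 + 1/1*1/1) = [4/5, 1/1)
  emit 'e', narrow to [3/5, 4/5)
Step 2: interval [3/5, 4/5), width = 4/5 - 3/5 = 1/5
  'c': [3/5 + 1/5*0/1, 3/5 + 1/5*3/5) = [3/5, 18/25) <- contains code 171/250
  'e': [3/5 + 1/5*3/5, 3/5 + 1/5*4/5) = [18/25, 19/25)
  'b': [3/5 + 1/5*4/5, 3/5 + 1/5*1/1) = [19/25, 4/5)
  emit 'c', narrow to [3/5, 18/25)
Step 3: interval [3/5, 18/25), width = 18/25 - 3/5 = 3/25
  'c': [3/5 + 3/25*0/1, 3/5 + 3/25*3/5) = [3/5, 84/125)
  'e': [3/5 + 3/25*3/5, 3/5 + 3/25*4/5) = [84/125, 87/125) <- contains code 171/250
  'b': [3/5 + 3/25*4/5, 3/5 + 3/25*1/1) = [87/125, 18/25)
  emit 'e', narrow to [84/125, 87/125)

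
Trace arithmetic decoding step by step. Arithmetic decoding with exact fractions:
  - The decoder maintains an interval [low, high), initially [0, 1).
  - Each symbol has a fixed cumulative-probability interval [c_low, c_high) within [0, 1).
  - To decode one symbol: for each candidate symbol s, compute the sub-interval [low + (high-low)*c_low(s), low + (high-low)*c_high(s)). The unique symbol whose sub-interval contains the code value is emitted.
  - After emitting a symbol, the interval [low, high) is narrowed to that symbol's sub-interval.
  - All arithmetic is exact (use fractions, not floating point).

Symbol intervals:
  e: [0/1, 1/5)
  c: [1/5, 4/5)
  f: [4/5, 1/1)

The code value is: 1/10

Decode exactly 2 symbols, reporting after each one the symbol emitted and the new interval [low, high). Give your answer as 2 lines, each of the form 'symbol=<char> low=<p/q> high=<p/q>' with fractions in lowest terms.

Step 1: interval [0/1, 1/1), width = 1/1 - 0/1 = 1/1
  'e': [0/1 + 1/1*0/1, 0/1 + 1/1*1/5) = [0/1, 1/5) <- contains code 1/10
  'c': [0/1 + 1/1*1/5, 0/1 + 1/1*4/5) = [1/5, 4/5)
  'f': [0/1 + 1/1*4/5, 0/1 + 1/1*1/1) = [4/5, 1/1)
  emit 'e', narrow to [0/1, 1/5)
Step 2: interval [0/1, 1/5), width = 1/5 - 0/1 = 1/5
  'e': [0/1 + 1/5*0/1, 0/1 + 1/5*1/5) = [0/1, 1/25)
  'c': [0/1 + 1/5*1/5, 0/1 + 1/5*4/5) = [1/25, 4/25) <- contains code 1/10
  'f': [0/1 + 1/5*4/5, 0/1 + 1/5*1/1) = [4/25, 1/5)
  emit 'c', narrow to [1/25, 4/25)

Answer: symbol=e low=0/1 high=1/5
symbol=c low=1/25 high=4/25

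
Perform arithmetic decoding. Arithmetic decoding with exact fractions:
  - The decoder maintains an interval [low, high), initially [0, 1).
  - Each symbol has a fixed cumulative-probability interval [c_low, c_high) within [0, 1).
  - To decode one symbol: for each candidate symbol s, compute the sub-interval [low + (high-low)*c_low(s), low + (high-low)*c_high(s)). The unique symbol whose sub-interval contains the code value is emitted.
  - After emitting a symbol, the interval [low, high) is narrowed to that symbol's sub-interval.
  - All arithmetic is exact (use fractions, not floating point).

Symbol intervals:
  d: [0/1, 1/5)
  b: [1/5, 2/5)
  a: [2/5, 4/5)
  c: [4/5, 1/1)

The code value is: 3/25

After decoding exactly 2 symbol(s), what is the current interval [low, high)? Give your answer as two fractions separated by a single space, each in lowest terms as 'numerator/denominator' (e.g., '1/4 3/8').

Step 1: interval [0/1, 1/1), width = 1/1 - 0/1 = 1/1
  'd': [0/1 + 1/1*0/1, 0/1 + 1/1*1/5) = [0/1, 1/5) <- contains code 3/25
  'b': [0/1 + 1/1*1/5, 0/1 + 1/1*2/5) = [1/5, 2/5)
  'a': [0/1 + 1/1*2/5, 0/1 + 1/1*4/5) = [2/5, 4/5)
  'c': [0/1 + 1/1*4/5, 0/1 + 1/1*1/1) = [4/5, 1/1)
  emit 'd', narrow to [0/1, 1/5)
Step 2: interval [0/1, 1/5), width = 1/5 - 0/1 = 1/5
  'd': [0/1 + 1/5*0/1, 0/1 + 1/5*1/5) = [0/1, 1/25)
  'b': [0/1 + 1/5*1/5, 0/1 + 1/5*2/5) = [1/25, 2/25)
  'a': [0/1 + 1/5*2/5, 0/1 + 1/5*4/5) = [2/25, 4/25) <- contains code 3/25
  'c': [0/1 + 1/5*4/5, 0/1 + 1/5*1/1) = [4/25, 1/5)
  emit 'a', narrow to [2/25, 4/25)

Answer: 2/25 4/25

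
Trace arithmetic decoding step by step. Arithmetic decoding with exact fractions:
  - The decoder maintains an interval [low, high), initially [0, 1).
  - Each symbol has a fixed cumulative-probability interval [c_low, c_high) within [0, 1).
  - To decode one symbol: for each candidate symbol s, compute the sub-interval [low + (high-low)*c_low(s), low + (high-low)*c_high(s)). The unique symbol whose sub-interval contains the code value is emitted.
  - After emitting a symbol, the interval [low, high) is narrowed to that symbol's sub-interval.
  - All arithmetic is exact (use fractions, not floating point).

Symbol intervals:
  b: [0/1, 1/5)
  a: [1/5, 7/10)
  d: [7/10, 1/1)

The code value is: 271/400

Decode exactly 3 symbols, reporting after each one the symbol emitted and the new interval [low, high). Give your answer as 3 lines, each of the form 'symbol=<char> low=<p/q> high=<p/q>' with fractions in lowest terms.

Answer: symbol=a low=1/5 high=7/10
symbol=d low=11/20 high=7/10
symbol=d low=131/200 high=7/10

Derivation:
Step 1: interval [0/1, 1/1), width = 1/1 - 0/1 = 1/1
  'b': [0/1 + 1/1*0/1, 0/1 + 1/1*1/5) = [0/1, 1/5)
  'a': [0/1 + 1/1*1/5, 0/1 + 1/1*7/10) = [1/5, 7/10) <- contains code 271/400
  'd': [0/1 + 1/1*7/10, 0/1 + 1/1*1/1) = [7/10, 1/1)
  emit 'a', narrow to [1/5, 7/10)
Step 2: interval [1/5, 7/10), width = 7/10 - 1/5 = 1/2
  'b': [1/5 + 1/2*0/1, 1/5 + 1/2*1/5) = [1/5, 3/10)
  'a': [1/5 + 1/2*1/5, 1/5 + 1/2*7/10) = [3/10, 11/20)
  'd': [1/5 + 1/2*7/10, 1/5 + 1/2*1/1) = [11/20, 7/10) <- contains code 271/400
  emit 'd', narrow to [11/20, 7/10)
Step 3: interval [11/20, 7/10), width = 7/10 - 11/20 = 3/20
  'b': [11/20 + 3/20*0/1, 11/20 + 3/20*1/5) = [11/20, 29/50)
  'a': [11/20 + 3/20*1/5, 11/20 + 3/20*7/10) = [29/50, 131/200)
  'd': [11/20 + 3/20*7/10, 11/20 + 3/20*1/1) = [131/200, 7/10) <- contains code 271/400
  emit 'd', narrow to [131/200, 7/10)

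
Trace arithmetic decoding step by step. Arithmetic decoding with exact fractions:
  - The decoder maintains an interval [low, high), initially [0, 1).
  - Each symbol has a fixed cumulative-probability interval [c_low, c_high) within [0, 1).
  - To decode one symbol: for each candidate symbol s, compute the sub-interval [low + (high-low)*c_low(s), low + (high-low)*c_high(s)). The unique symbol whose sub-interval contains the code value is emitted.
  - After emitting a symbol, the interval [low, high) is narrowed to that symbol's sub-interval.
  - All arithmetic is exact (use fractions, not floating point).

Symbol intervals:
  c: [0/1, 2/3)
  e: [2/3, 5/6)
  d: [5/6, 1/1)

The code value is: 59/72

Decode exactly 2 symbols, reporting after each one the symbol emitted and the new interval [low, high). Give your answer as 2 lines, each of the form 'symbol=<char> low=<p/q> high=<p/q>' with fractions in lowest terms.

Answer: symbol=e low=2/3 high=5/6
symbol=d low=29/36 high=5/6

Derivation:
Step 1: interval [0/1, 1/1), width = 1/1 - 0/1 = 1/1
  'c': [0/1 + 1/1*0/1, 0/1 + 1/1*2/3) = [0/1, 2/3)
  'e': [0/1 + 1/1*2/3, 0/1 + 1/1*5/6) = [2/3, 5/6) <- contains code 59/72
  'd': [0/1 + 1/1*5/6, 0/1 + 1/1*1/1) = [5/6, 1/1)
  emit 'e', narrow to [2/3, 5/6)
Step 2: interval [2/3, 5/6), width = 5/6 - 2/3 = 1/6
  'c': [2/3 + 1/6*0/1, 2/3 + 1/6*2/3) = [2/3, 7/9)
  'e': [2/3 + 1/6*2/3, 2/3 + 1/6*5/6) = [7/9, 29/36)
  'd': [2/3 + 1/6*5/6, 2/3 + 1/6*1/1) = [29/36, 5/6) <- contains code 59/72
  emit 'd', narrow to [29/36, 5/6)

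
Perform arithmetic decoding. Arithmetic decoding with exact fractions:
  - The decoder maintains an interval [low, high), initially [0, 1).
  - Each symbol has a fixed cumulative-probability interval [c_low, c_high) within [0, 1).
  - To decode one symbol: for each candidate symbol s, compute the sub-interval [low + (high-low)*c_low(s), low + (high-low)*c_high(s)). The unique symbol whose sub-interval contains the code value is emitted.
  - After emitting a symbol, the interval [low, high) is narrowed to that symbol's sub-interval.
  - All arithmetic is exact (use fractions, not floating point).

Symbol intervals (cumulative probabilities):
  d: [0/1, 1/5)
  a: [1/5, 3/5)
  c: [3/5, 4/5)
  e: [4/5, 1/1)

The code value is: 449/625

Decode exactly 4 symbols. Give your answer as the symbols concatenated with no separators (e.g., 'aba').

Answer: caee

Derivation:
Step 1: interval [0/1, 1/1), width = 1/1 - 0/1 = 1/1
  'd': [0/1 + 1/1*0/1, 0/1 + 1/1*1/5) = [0/1, 1/5)
  'a': [0/1 + 1/1*1/5, 0/1 + 1/1*3/5) = [1/5, 3/5)
  'c': [0/1 + 1/1*3/5, 0/1 + 1/1*4/5) = [3/5, 4/5) <- contains code 449/625
  'e': [0/1 + 1/1*4/5, 0/1 + 1/1*1/1) = [4/5, 1/1)
  emit 'c', narrow to [3/5, 4/5)
Step 2: interval [3/5, 4/5), width = 4/5 - 3/5 = 1/5
  'd': [3/5 + 1/5*0/1, 3/5 + 1/5*1/5) = [3/5, 16/25)
  'a': [3/5 + 1/5*1/5, 3/5 + 1/5*3/5) = [16/25, 18/25) <- contains code 449/625
  'c': [3/5 + 1/5*3/5, 3/5 + 1/5*4/5) = [18/25, 19/25)
  'e': [3/5 + 1/5*4/5, 3/5 + 1/5*1/1) = [19/25, 4/5)
  emit 'a', narrow to [16/25, 18/25)
Step 3: interval [16/25, 18/25), width = 18/25 - 16/25 = 2/25
  'd': [16/25 + 2/25*0/1, 16/25 + 2/25*1/5) = [16/25, 82/125)
  'a': [16/25 + 2/25*1/5, 16/25 + 2/25*3/5) = [82/125, 86/125)
  'c': [16/25 + 2/25*3/5, 16/25 + 2/25*4/5) = [86/125, 88/125)
  'e': [16/25 + 2/25*4/5, 16/25 + 2/25*1/1) = [88/125, 18/25) <- contains code 449/625
  emit 'e', narrow to [88/125, 18/25)
Step 4: interval [88/125, 18/25), width = 18/25 - 88/125 = 2/125
  'd': [88/125 + 2/125*0/1, 88/125 + 2/125*1/5) = [88/125, 442/625)
  'a': [88/125 + 2/125*1/5, 88/125 + 2/125*3/5) = [442/625, 446/625)
  'c': [88/125 + 2/125*3/5, 88/125 + 2/125*4/5) = [446/625, 448/625)
  'e': [88/125 + 2/125*4/5, 88/125 + 2/125*1/1) = [448/625, 18/25) <- contains code 449/625
  emit 'e', narrow to [448/625, 18/25)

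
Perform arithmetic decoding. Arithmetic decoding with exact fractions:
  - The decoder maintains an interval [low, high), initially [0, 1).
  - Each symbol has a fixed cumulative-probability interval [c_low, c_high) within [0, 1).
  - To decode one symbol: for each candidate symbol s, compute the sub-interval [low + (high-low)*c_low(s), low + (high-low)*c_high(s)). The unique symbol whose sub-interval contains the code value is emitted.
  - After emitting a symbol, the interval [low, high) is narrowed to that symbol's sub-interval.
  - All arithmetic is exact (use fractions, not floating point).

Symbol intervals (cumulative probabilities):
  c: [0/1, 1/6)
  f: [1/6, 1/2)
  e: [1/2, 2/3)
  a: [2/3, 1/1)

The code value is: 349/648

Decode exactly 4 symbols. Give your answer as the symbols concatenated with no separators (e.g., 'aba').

Answer: effc

Derivation:
Step 1: interval [0/1, 1/1), width = 1/1 - 0/1 = 1/1
  'c': [0/1 + 1/1*0/1, 0/1 + 1/1*1/6) = [0/1, 1/6)
  'f': [0/1 + 1/1*1/6, 0/1 + 1/1*1/2) = [1/6, 1/2)
  'e': [0/1 + 1/1*1/2, 0/1 + 1/1*2/3) = [1/2, 2/3) <- contains code 349/648
  'a': [0/1 + 1/1*2/3, 0/1 + 1/1*1/1) = [2/3, 1/1)
  emit 'e', narrow to [1/2, 2/3)
Step 2: interval [1/2, 2/3), width = 2/3 - 1/2 = 1/6
  'c': [1/2 + 1/6*0/1, 1/2 + 1/6*1/6) = [1/2, 19/36)
  'f': [1/2 + 1/6*1/6, 1/2 + 1/6*1/2) = [19/36, 7/12) <- contains code 349/648
  'e': [1/2 + 1/6*1/2, 1/2 + 1/6*2/3) = [7/12, 11/18)
  'a': [1/2 + 1/6*2/3, 1/2 + 1/6*1/1) = [11/18, 2/3)
  emit 'f', narrow to [19/36, 7/12)
Step 3: interval [19/36, 7/12), width = 7/12 - 19/36 = 1/18
  'c': [19/36 + 1/18*0/1, 19/36 + 1/18*1/6) = [19/36, 29/54)
  'f': [19/36 + 1/18*1/6, 19/36 + 1/18*1/2) = [29/54, 5/9) <- contains code 349/648
  'e': [19/36 + 1/18*1/2, 19/36 + 1/18*2/3) = [5/9, 61/108)
  'a': [19/36 + 1/18*2/3, 19/36 + 1/18*1/1) = [61/108, 7/12)
  emit 'f', narrow to [29/54, 5/9)
Step 4: interval [29/54, 5/9), width = 5/9 - 29/54 = 1/54
  'c': [29/54 + 1/54*0/1, 29/54 + 1/54*1/6) = [29/54, 175/324) <- contains code 349/648
  'f': [29/54 + 1/54*1/6, 29/54 + 1/54*1/2) = [175/324, 59/108)
  'e': [29/54 + 1/54*1/2, 29/54 + 1/54*2/3) = [59/108, 89/162)
  'a': [29/54 + 1/54*2/3, 29/54 + 1/54*1/1) = [89/162, 5/9)
  emit 'c', narrow to [29/54, 175/324)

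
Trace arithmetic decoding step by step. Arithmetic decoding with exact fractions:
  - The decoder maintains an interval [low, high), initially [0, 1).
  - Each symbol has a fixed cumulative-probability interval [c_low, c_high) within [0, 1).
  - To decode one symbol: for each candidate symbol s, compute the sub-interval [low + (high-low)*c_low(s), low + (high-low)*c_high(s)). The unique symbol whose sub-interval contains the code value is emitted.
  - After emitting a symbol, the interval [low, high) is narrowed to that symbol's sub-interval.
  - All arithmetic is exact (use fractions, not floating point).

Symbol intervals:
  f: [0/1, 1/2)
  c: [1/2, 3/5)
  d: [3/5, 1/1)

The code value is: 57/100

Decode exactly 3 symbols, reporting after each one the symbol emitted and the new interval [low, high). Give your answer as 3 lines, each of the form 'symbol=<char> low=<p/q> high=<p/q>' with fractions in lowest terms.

Step 1: interval [0/1, 1/1), width = 1/1 - 0/1 = 1/1
  'f': [0/1 + 1/1*0/1, 0/1 + 1/1*1/2) = [0/1, 1/2)
  'c': [0/1 + 1/1*1/2, 0/1 + 1/1*3/5) = [1/2, 3/5) <- contains code 57/100
  'd': [0/1 + 1/1*3/5, 0/1 + 1/1*1/1) = [3/5, 1/1)
  emit 'c', narrow to [1/2, 3/5)
Step 2: interval [1/2, 3/5), width = 3/5 - 1/2 = 1/10
  'f': [1/2 + 1/10*0/1, 1/2 + 1/10*1/2) = [1/2, 11/20)
  'c': [1/2 + 1/10*1/2, 1/2 + 1/10*3/5) = [11/20, 14/25)
  'd': [1/2 + 1/10*3/5, 1/2 + 1/10*1/1) = [14/25, 3/5) <- contains code 57/100
  emit 'd', narrow to [14/25, 3/5)
Step 3: interval [14/25, 3/5), width = 3/5 - 14/25 = 1/25
  'f': [14/25 + 1/25*0/1, 14/25 + 1/25*1/2) = [14/25, 29/50) <- contains code 57/100
  'c': [14/25 + 1/25*1/2, 14/25 + 1/25*3/5) = [29/50, 73/125)
  'd': [14/25 + 1/25*3/5, 14/25 + 1/25*1/1) = [73/125, 3/5)
  emit 'f', narrow to [14/25, 29/50)

Answer: symbol=c low=1/2 high=3/5
symbol=d low=14/25 high=3/5
symbol=f low=14/25 high=29/50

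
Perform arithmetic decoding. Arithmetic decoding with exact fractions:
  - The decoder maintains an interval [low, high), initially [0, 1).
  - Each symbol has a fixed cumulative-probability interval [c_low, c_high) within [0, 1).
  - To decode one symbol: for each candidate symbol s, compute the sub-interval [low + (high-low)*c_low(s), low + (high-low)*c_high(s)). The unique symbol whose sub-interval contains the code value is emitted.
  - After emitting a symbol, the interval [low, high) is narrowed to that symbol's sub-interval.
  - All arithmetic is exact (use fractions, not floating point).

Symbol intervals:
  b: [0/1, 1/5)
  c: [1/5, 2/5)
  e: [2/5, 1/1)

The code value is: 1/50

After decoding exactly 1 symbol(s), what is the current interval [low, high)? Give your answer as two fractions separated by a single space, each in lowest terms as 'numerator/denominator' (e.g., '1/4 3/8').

Answer: 0/1 1/5

Derivation:
Step 1: interval [0/1, 1/1), width = 1/1 - 0/1 = 1/1
  'b': [0/1 + 1/1*0/1, 0/1 + 1/1*1/5) = [0/1, 1/5) <- contains code 1/50
  'c': [0/1 + 1/1*1/5, 0/1 + 1/1*2/5) = [1/5, 2/5)
  'e': [0/1 + 1/1*2/5, 0/1 + 1/1*1/1) = [2/5, 1/1)
  emit 'b', narrow to [0/1, 1/5)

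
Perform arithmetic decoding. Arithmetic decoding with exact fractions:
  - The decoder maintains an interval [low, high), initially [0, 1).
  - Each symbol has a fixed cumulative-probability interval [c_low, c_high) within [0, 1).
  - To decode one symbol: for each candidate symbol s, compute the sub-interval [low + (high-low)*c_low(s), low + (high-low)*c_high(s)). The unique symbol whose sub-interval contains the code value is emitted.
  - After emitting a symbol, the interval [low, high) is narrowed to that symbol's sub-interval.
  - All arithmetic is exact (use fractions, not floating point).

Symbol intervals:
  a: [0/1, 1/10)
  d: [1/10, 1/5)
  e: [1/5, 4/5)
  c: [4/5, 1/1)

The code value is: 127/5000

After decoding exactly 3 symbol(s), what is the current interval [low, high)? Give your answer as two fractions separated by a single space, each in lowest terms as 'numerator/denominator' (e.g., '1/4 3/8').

Step 1: interval [0/1, 1/1), width = 1/1 - 0/1 = 1/1
  'a': [0/1 + 1/1*0/1, 0/1 + 1/1*1/10) = [0/1, 1/10) <- contains code 127/5000
  'd': [0/1 + 1/1*1/10, 0/1 + 1/1*1/5) = [1/10, 1/5)
  'e': [0/1 + 1/1*1/5, 0/1 + 1/1*4/5) = [1/5, 4/5)
  'c': [0/1 + 1/1*4/5, 0/1 + 1/1*1/1) = [4/5, 1/1)
  emit 'a', narrow to [0/1, 1/10)
Step 2: interval [0/1, 1/10), width = 1/10 - 0/1 = 1/10
  'a': [0/1 + 1/10*0/1, 0/1 + 1/10*1/10) = [0/1, 1/100)
  'd': [0/1 + 1/10*1/10, 0/1 + 1/10*1/5) = [1/100, 1/50)
  'e': [0/1 + 1/10*1/5, 0/1 + 1/10*4/5) = [1/50, 2/25) <- contains code 127/5000
  'c': [0/1 + 1/10*4/5, 0/1 + 1/10*1/1) = [2/25, 1/10)
  emit 'e', narrow to [1/50, 2/25)
Step 3: interval [1/50, 2/25), width = 2/25 - 1/50 = 3/50
  'a': [1/50 + 3/50*0/1, 1/50 + 3/50*1/10) = [1/50, 13/500) <- contains code 127/5000
  'd': [1/50 + 3/50*1/10, 1/50 + 3/50*1/5) = [13/500, 4/125)
  'e': [1/50 + 3/50*1/5, 1/50 + 3/50*4/5) = [4/125, 17/250)
  'c': [1/50 + 3/50*4/5, 1/50 + 3/50*1/1) = [17/250, 2/25)
  emit 'a', narrow to [1/50, 13/500)

Answer: 1/50 13/500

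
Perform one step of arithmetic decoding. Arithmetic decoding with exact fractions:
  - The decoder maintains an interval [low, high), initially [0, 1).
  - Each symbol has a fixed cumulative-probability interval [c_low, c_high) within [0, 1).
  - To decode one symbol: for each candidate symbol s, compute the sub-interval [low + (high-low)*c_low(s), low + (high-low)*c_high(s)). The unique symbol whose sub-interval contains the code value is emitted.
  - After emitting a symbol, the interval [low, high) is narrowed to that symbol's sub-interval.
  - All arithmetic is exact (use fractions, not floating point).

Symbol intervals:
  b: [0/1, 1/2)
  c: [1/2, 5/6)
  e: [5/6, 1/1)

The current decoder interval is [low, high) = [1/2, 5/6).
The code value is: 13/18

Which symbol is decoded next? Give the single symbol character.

Answer: c

Derivation:
Interval width = high − low = 5/6 − 1/2 = 1/3
Scaled code = (code − low) / width = (13/18 − 1/2) / 1/3 = 2/3
  b: [0/1, 1/2) 
  c: [1/2, 5/6) ← scaled code falls here ✓
  e: [5/6, 1/1) 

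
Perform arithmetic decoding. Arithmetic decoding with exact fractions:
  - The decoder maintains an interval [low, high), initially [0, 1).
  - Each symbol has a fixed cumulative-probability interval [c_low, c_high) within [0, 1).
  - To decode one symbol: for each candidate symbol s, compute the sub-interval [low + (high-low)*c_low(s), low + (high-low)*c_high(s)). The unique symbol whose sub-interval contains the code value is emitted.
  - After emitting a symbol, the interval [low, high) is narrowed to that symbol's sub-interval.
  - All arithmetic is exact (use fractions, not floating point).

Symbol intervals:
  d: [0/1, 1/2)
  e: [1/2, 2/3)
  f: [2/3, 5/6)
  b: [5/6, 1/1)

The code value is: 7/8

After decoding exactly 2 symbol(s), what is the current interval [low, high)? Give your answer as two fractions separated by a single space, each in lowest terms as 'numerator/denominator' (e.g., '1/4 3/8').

Step 1: interval [0/1, 1/1), width = 1/1 - 0/1 = 1/1
  'd': [0/1 + 1/1*0/1, 0/1 + 1/1*1/2) = [0/1, 1/2)
  'e': [0/1 + 1/1*1/2, 0/1 + 1/1*2/3) = [1/2, 2/3)
  'f': [0/1 + 1/1*2/3, 0/1 + 1/1*5/6) = [2/3, 5/6)
  'b': [0/1 + 1/1*5/6, 0/1 + 1/1*1/1) = [5/6, 1/1) <- contains code 7/8
  emit 'b', narrow to [5/6, 1/1)
Step 2: interval [5/6, 1/1), width = 1/1 - 5/6 = 1/6
  'd': [5/6 + 1/6*0/1, 5/6 + 1/6*1/2) = [5/6, 11/12) <- contains code 7/8
  'e': [5/6 + 1/6*1/2, 5/6 + 1/6*2/3) = [11/12, 17/18)
  'f': [5/6 + 1/6*2/3, 5/6 + 1/6*5/6) = [17/18, 35/36)
  'b': [5/6 + 1/6*5/6, 5/6 + 1/6*1/1) = [35/36, 1/1)
  emit 'd', narrow to [5/6, 11/12)

Answer: 5/6 11/12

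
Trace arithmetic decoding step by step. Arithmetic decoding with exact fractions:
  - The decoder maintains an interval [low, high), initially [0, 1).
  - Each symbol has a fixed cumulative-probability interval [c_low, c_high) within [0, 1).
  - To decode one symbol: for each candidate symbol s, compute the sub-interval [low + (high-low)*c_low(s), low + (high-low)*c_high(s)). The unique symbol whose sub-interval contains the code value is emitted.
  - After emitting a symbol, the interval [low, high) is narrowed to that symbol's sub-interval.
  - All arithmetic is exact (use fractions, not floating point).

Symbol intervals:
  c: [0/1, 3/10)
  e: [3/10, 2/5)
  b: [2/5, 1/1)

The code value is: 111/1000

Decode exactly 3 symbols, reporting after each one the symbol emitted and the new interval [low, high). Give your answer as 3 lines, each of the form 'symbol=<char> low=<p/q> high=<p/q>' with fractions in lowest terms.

Step 1: interval [0/1, 1/1), width = 1/1 - 0/1 = 1/1
  'c': [0/1 + 1/1*0/1, 0/1 + 1/1*3/10) = [0/1, 3/10) <- contains code 111/1000
  'e': [0/1 + 1/1*3/10, 0/1 + 1/1*2/5) = [3/10, 2/5)
  'b': [0/1 + 1/1*2/5, 0/1 + 1/1*1/1) = [2/5, 1/1)
  emit 'c', narrow to [0/1, 3/10)
Step 2: interval [0/1, 3/10), width = 3/10 - 0/1 = 3/10
  'c': [0/1 + 3/10*0/1, 0/1 + 3/10*3/10) = [0/1, 9/100)
  'e': [0/1 + 3/10*3/10, 0/1 + 3/10*2/5) = [9/100, 3/25) <- contains code 111/1000
  'b': [0/1 + 3/10*2/5, 0/1 + 3/10*1/1) = [3/25, 3/10)
  emit 'e', narrow to [9/100, 3/25)
Step 3: interval [9/100, 3/25), width = 3/25 - 9/100 = 3/100
  'c': [9/100 + 3/100*0/1, 9/100 + 3/100*3/10) = [9/100, 99/1000)
  'e': [9/100 + 3/100*3/10, 9/100 + 3/100*2/5) = [99/1000, 51/500)
  'b': [9/100 + 3/100*2/5, 9/100 + 3/100*1/1) = [51/500, 3/25) <- contains code 111/1000
  emit 'b', narrow to [51/500, 3/25)

Answer: symbol=c low=0/1 high=3/10
symbol=e low=9/100 high=3/25
symbol=b low=51/500 high=3/25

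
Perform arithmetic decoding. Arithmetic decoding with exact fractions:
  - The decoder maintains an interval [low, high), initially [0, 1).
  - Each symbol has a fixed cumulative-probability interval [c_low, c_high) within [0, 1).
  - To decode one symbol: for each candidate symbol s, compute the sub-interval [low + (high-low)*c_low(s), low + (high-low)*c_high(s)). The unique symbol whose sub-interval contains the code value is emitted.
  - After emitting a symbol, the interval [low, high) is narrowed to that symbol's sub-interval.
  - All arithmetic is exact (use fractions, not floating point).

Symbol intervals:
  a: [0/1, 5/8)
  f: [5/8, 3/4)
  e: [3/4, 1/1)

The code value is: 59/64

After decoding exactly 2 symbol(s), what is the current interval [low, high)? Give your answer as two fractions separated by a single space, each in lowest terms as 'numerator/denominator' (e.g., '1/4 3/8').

Step 1: interval [0/1, 1/1), width = 1/1 - 0/1 = 1/1
  'a': [0/1 + 1/1*0/1, 0/1 + 1/1*5/8) = [0/1, 5/8)
  'f': [0/1 + 1/1*5/8, 0/1 + 1/1*3/4) = [5/8, 3/4)
  'e': [0/1 + 1/1*3/4, 0/1 + 1/1*1/1) = [3/4, 1/1) <- contains code 59/64
  emit 'e', narrow to [3/4, 1/1)
Step 2: interval [3/4, 1/1), width = 1/1 - 3/4 = 1/4
  'a': [3/4 + 1/4*0/1, 3/4 + 1/4*5/8) = [3/4, 29/32)
  'f': [3/4 + 1/4*5/8, 3/4 + 1/4*3/4) = [29/32, 15/16) <- contains code 59/64
  'e': [3/4 + 1/4*3/4, 3/4 + 1/4*1/1) = [15/16, 1/1)
  emit 'f', narrow to [29/32, 15/16)

Answer: 29/32 15/16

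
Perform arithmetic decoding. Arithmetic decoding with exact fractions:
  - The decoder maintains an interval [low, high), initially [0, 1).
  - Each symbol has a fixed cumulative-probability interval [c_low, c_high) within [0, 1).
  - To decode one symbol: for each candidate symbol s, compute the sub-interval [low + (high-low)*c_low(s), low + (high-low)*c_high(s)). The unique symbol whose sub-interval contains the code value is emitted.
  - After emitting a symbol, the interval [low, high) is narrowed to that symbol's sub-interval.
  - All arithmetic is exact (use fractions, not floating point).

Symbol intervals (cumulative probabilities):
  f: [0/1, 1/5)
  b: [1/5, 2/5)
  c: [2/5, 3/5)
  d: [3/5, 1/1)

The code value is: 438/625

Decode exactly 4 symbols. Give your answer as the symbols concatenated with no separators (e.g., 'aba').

Answer: dbbb

Derivation:
Step 1: interval [0/1, 1/1), width = 1/1 - 0/1 = 1/1
  'f': [0/1 + 1/1*0/1, 0/1 + 1/1*1/5) = [0/1, 1/5)
  'b': [0/1 + 1/1*1/5, 0/1 + 1/1*2/5) = [1/5, 2/5)
  'c': [0/1 + 1/1*2/5, 0/1 + 1/1*3/5) = [2/5, 3/5)
  'd': [0/1 + 1/1*3/5, 0/1 + 1/1*1/1) = [3/5, 1/1) <- contains code 438/625
  emit 'd', narrow to [3/5, 1/1)
Step 2: interval [3/5, 1/1), width = 1/1 - 3/5 = 2/5
  'f': [3/5 + 2/5*0/1, 3/5 + 2/5*1/5) = [3/5, 17/25)
  'b': [3/5 + 2/5*1/5, 3/5 + 2/5*2/5) = [17/25, 19/25) <- contains code 438/625
  'c': [3/5 + 2/5*2/5, 3/5 + 2/5*3/5) = [19/25, 21/25)
  'd': [3/5 + 2/5*3/5, 3/5 + 2/5*1/1) = [21/25, 1/1)
  emit 'b', narrow to [17/25, 19/25)
Step 3: interval [17/25, 19/25), width = 19/25 - 17/25 = 2/25
  'f': [17/25 + 2/25*0/1, 17/25 + 2/25*1/5) = [17/25, 87/125)
  'b': [17/25 + 2/25*1/5, 17/25 + 2/25*2/5) = [87/125, 89/125) <- contains code 438/625
  'c': [17/25 + 2/25*2/5, 17/25 + 2/25*3/5) = [89/125, 91/125)
  'd': [17/25 + 2/25*3/5, 17/25 + 2/25*1/1) = [91/125, 19/25)
  emit 'b', narrow to [87/125, 89/125)
Step 4: interval [87/125, 89/125), width = 89/125 - 87/125 = 2/125
  'f': [87/125 + 2/125*0/1, 87/125 + 2/125*1/5) = [87/125, 437/625)
  'b': [87/125 + 2/125*1/5, 87/125 + 2/125*2/5) = [437/625, 439/625) <- contains code 438/625
  'c': [87/125 + 2/125*2/5, 87/125 + 2/125*3/5) = [439/625, 441/625)
  'd': [87/125 + 2/125*3/5, 87/125 + 2/125*1/1) = [441/625, 89/125)
  emit 'b', narrow to [437/625, 439/625)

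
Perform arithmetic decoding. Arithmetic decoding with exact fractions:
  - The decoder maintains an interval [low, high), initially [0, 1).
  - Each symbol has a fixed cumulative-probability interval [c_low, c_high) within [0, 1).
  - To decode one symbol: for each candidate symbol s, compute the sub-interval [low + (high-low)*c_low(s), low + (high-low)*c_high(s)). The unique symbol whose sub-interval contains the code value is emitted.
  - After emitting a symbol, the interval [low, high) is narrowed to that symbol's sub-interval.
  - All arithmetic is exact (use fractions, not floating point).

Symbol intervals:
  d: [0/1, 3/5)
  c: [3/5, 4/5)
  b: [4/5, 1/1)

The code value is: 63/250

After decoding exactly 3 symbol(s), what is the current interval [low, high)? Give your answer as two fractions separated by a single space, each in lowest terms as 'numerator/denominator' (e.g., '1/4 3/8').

Answer: 27/125 36/125

Derivation:
Step 1: interval [0/1, 1/1), width = 1/1 - 0/1 = 1/1
  'd': [0/1 + 1/1*0/1, 0/1 + 1/1*3/5) = [0/1, 3/5) <- contains code 63/250
  'c': [0/1 + 1/1*3/5, 0/1 + 1/1*4/5) = [3/5, 4/5)
  'b': [0/1 + 1/1*4/5, 0/1 + 1/1*1/1) = [4/5, 1/1)
  emit 'd', narrow to [0/1, 3/5)
Step 2: interval [0/1, 3/5), width = 3/5 - 0/1 = 3/5
  'd': [0/1 + 3/5*0/1, 0/1 + 3/5*3/5) = [0/1, 9/25) <- contains code 63/250
  'c': [0/1 + 3/5*3/5, 0/1 + 3/5*4/5) = [9/25, 12/25)
  'b': [0/1 + 3/5*4/5, 0/1 + 3/5*1/1) = [12/25, 3/5)
  emit 'd', narrow to [0/1, 9/25)
Step 3: interval [0/1, 9/25), width = 9/25 - 0/1 = 9/25
  'd': [0/1 + 9/25*0/1, 0/1 + 9/25*3/5) = [0/1, 27/125)
  'c': [0/1 + 9/25*3/5, 0/1 + 9/25*4/5) = [27/125, 36/125) <- contains code 63/250
  'b': [0/1 + 9/25*4/5, 0/1 + 9/25*1/1) = [36/125, 9/25)
  emit 'c', narrow to [27/125, 36/125)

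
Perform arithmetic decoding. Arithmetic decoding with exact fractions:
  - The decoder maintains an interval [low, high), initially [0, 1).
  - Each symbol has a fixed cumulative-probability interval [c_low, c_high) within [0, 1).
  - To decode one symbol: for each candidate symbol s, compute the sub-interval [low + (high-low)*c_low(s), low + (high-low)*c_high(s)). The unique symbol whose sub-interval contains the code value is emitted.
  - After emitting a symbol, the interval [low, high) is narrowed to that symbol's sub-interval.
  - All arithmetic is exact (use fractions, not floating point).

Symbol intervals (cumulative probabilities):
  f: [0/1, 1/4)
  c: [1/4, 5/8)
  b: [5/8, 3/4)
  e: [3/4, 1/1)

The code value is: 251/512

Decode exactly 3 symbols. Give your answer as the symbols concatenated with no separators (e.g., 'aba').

Answer: cbf

Derivation:
Step 1: interval [0/1, 1/1), width = 1/1 - 0/1 = 1/1
  'f': [0/1 + 1/1*0/1, 0/1 + 1/1*1/4) = [0/1, 1/4)
  'c': [0/1 + 1/1*1/4, 0/1 + 1/1*5/8) = [1/4, 5/8) <- contains code 251/512
  'b': [0/1 + 1/1*5/8, 0/1 + 1/1*3/4) = [5/8, 3/4)
  'e': [0/1 + 1/1*3/4, 0/1 + 1/1*1/1) = [3/4, 1/1)
  emit 'c', narrow to [1/4, 5/8)
Step 2: interval [1/4, 5/8), width = 5/8 - 1/4 = 3/8
  'f': [1/4 + 3/8*0/1, 1/4 + 3/8*1/4) = [1/4, 11/32)
  'c': [1/4 + 3/8*1/4, 1/4 + 3/8*5/8) = [11/32, 31/64)
  'b': [1/4 + 3/8*5/8, 1/4 + 3/8*3/4) = [31/64, 17/32) <- contains code 251/512
  'e': [1/4 + 3/8*3/4, 1/4 + 3/8*1/1) = [17/32, 5/8)
  emit 'b', narrow to [31/64, 17/32)
Step 3: interval [31/64, 17/32), width = 17/32 - 31/64 = 3/64
  'f': [31/64 + 3/64*0/1, 31/64 + 3/64*1/4) = [31/64, 127/256) <- contains code 251/512
  'c': [31/64 + 3/64*1/4, 31/64 + 3/64*5/8) = [127/256, 263/512)
  'b': [31/64 + 3/64*5/8, 31/64 + 3/64*3/4) = [263/512, 133/256)
  'e': [31/64 + 3/64*3/4, 31/64 + 3/64*1/1) = [133/256, 17/32)
  emit 'f', narrow to [31/64, 127/256)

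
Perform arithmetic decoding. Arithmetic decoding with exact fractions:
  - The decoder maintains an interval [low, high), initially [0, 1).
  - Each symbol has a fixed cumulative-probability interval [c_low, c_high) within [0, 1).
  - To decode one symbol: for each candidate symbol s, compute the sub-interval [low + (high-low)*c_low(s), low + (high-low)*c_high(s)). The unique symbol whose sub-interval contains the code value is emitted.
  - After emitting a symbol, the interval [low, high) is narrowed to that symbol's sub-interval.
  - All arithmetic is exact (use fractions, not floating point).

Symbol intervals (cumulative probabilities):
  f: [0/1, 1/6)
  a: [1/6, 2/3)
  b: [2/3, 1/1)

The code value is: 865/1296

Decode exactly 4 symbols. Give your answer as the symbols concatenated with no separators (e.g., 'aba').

Answer: bfff

Derivation:
Step 1: interval [0/1, 1/1), width = 1/1 - 0/1 = 1/1
  'f': [0/1 + 1/1*0/1, 0/1 + 1/1*1/6) = [0/1, 1/6)
  'a': [0/1 + 1/1*1/6, 0/1 + 1/1*2/3) = [1/6, 2/3)
  'b': [0/1 + 1/1*2/3, 0/1 + 1/1*1/1) = [2/3, 1/1) <- contains code 865/1296
  emit 'b', narrow to [2/3, 1/1)
Step 2: interval [2/3, 1/1), width = 1/1 - 2/3 = 1/3
  'f': [2/3 + 1/3*0/1, 2/3 + 1/3*1/6) = [2/3, 13/18) <- contains code 865/1296
  'a': [2/3 + 1/3*1/6, 2/3 + 1/3*2/3) = [13/18, 8/9)
  'b': [2/3 + 1/3*2/3, 2/3 + 1/3*1/1) = [8/9, 1/1)
  emit 'f', narrow to [2/3, 13/18)
Step 3: interval [2/3, 13/18), width = 13/18 - 2/3 = 1/18
  'f': [2/3 + 1/18*0/1, 2/3 + 1/18*1/6) = [2/3, 73/108) <- contains code 865/1296
  'a': [2/3 + 1/18*1/6, 2/3 + 1/18*2/3) = [73/108, 19/27)
  'b': [2/3 + 1/18*2/3, 2/3 + 1/18*1/1) = [19/27, 13/18)
  emit 'f', narrow to [2/3, 73/108)
Step 4: interval [2/3, 73/108), width = 73/108 - 2/3 = 1/108
  'f': [2/3 + 1/108*0/1, 2/3 + 1/108*1/6) = [2/3, 433/648) <- contains code 865/1296
  'a': [2/3 + 1/108*1/6, 2/3 + 1/108*2/3) = [433/648, 109/162)
  'b': [2/3 + 1/108*2/3, 2/3 + 1/108*1/1) = [109/162, 73/108)
  emit 'f', narrow to [2/3, 433/648)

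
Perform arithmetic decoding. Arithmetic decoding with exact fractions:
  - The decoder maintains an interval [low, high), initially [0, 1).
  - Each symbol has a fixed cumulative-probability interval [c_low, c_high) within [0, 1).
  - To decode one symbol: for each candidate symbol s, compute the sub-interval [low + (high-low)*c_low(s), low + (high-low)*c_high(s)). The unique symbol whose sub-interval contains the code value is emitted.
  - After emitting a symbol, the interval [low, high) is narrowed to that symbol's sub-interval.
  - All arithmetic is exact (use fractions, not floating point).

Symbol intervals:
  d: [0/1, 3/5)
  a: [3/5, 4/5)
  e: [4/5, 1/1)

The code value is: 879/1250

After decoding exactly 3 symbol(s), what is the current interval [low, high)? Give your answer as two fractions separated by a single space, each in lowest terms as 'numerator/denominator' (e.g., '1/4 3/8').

Step 1: interval [0/1, 1/1), width = 1/1 - 0/1 = 1/1
  'd': [0/1 + 1/1*0/1, 0/1 + 1/1*3/5) = [0/1, 3/5)
  'a': [0/1 + 1/1*3/5, 0/1 + 1/1*4/5) = [3/5, 4/5) <- contains code 879/1250
  'e': [0/1 + 1/1*4/5, 0/1 + 1/1*1/1) = [4/5, 1/1)
  emit 'a', narrow to [3/5, 4/5)
Step 2: interval [3/5, 4/5), width = 4/5 - 3/5 = 1/5
  'd': [3/5 + 1/5*0/1, 3/5 + 1/5*3/5) = [3/5, 18/25) <- contains code 879/1250
  'a': [3/5 + 1/5*3/5, 3/5 + 1/5*4/5) = [18/25, 19/25)
  'e': [3/5 + 1/5*4/5, 3/5 + 1/5*1/1) = [19/25, 4/5)
  emit 'd', narrow to [3/5, 18/25)
Step 3: interval [3/5, 18/25), width = 18/25 - 3/5 = 3/25
  'd': [3/5 + 3/25*0/1, 3/5 + 3/25*3/5) = [3/5, 84/125)
  'a': [3/5 + 3/25*3/5, 3/5 + 3/25*4/5) = [84/125, 87/125)
  'e': [3/5 + 3/25*4/5, 3/5 + 3/25*1/1) = [87/125, 18/25) <- contains code 879/1250
  emit 'e', narrow to [87/125, 18/25)

Answer: 87/125 18/25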